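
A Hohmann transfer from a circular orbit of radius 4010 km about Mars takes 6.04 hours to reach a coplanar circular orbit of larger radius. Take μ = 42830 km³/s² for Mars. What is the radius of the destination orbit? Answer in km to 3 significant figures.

Transfer time t = 6.04 hours = 21744 s, and t = π√(a_t³/μ).
So a_t = (μ t²/π²)^(1/3) = (42830 × (21744)² / π²)^(1/3) = 12707 km.
Since a_t = (r₁ + r₂)/2, r₂ = 2a_t − r₁ = 2×12707 − 4010 = 21404 km.

r₂ = 21400 km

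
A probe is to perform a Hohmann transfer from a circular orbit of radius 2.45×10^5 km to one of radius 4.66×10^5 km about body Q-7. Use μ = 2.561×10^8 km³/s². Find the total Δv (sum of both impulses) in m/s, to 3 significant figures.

Δv = 8670 m/s

Semi-major axis of the transfer orbit: a_t = (2.450×10^5 + 4.660×10^5)/2 = 3.555×10^5 km.
Circular speed at r₁: v₁ = √(μ/r₁) = √(2.561×10^8/2.450×10^5) = 32.3312 km/s.
Transfer-orbit speed at r₁ (vis-viva equation): v_p = √[μ(2/r₁ − 1/a_t)] = 37.0165 km/s.
First burn Δv₁ = |v_p − v₁| = 4.6853 km/s.
Circular speed at r₂: v₂ = √(μ/r₂) = 23.4429 km/s.
Transfer-orbit speed at r₂: v_a = √[μ(2/r₂ − 1/a_t)] = 19.4614 km/s.
Second burn Δv₂ = |v₂ − v_a| = 3.9815 km/s.
Δv = Δv₁ + Δv₂ = 4.6853 + 3.9815 = 8.667 km/s.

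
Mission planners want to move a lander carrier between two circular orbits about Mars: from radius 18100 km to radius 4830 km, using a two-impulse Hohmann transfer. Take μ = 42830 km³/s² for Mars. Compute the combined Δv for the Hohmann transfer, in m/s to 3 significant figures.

Semi-major axis of the transfer orbit: a_t = (18100 + 4830)/2 = 11465 km.
Circular speed at r₁: v₁ = √(μ/r₁) = √(42830/18100) = 1.53828 km/s.
On the transfer ellipse at r₁, vis-viva equation gives v_a = √[μ(2/r₁ − 1/a_t)] = 0.998438 km/s.
First burn Δv₁ = |v_a − v₁| = 0.53984 km/s.
At r₂, v₂ = √(μ/r₂) = 2.97783 km/s.
Transfer-orbit speed at r₂: v_p = √[μ(2/r₂ − 1/a_t)] = 3.74156 km/s.
Second burn Δv₂ = |v₂ − v_p| = 0.76373 km/s.
Δv = Δv₁ + Δv₂ = 0.53984 + 0.76373 = 1.304 km/s.

Δv = 1300 m/s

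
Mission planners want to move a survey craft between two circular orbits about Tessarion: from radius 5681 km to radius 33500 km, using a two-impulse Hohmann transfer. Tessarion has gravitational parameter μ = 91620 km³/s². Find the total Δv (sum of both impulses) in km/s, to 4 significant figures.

Δv = 1.999 km/s

Semi-major axis of the transfer orbit: a_t = (5681 + 33500)/2 = 19590.5 km.
At r₁ the circular-orbit speed is v₁ = √(μ/r₁) = 4.0159 km/s.
On the transfer ellipse at r₁, vis-viva equation gives v_p = √[μ(2/r₁ − 1/a_t)] = 5.2515 km/s.
First burn Δv₁ = |v_p − v₁| = 1.236 km/s.
Circular speed at r₂: v₂ = √(μ/r₂) = 1.6538 km/s.
Transfer-orbit speed at r₂: v_a = √[μ(2/r₂ − 1/a_t)] = 0.89056 km/s.
Second burn Δv₂ = |v₂ − v_a| = 0.7632 km/s.
Total Δv = Δv₁ + Δv₂ = 1.999 km/s.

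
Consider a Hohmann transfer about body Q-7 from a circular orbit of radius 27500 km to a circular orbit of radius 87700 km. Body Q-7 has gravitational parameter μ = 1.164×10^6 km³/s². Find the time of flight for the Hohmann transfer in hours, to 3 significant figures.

The Hohmann ellipse has a_t = (r₁ + r₂)/2 = 57600 km.
By Kepler's third law the transfer-orbit period is T = 2π√(a_t³/μ), so t = T/2 = 40250 s.
Converting: 40250 s ÷ 3600 s/hour = 11.2 hours.

t = 11.2 hours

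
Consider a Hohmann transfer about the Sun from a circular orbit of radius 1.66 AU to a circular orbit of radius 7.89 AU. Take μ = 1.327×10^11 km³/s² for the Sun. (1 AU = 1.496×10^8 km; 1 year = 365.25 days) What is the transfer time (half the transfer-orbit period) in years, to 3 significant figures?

In km: r₁ = 1.66 × 1.496×10^8 = 2.48336×10^8 km; r₂ = 7.89 × 1.496×10^8 = 1.180344×10^9 km.
The Hohmann ellipse has a_t = (r₁ + r₂)/2 = 7.1434×10^8 km.
By Kepler's third law the transfer-orbit period is T = 2π√(a_t³/μ), so t = T/2 = 1.647×10^8 s.
Converting: 1.647×10^8 s ÷ 3.15576×10^7 s/year (365.25 × 86400) = 5.22 years.

t = 5.22 years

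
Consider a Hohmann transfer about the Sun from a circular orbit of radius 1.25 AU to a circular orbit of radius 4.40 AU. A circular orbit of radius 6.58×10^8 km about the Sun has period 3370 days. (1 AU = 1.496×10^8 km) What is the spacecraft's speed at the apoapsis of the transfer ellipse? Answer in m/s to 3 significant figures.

v = 9440 m/s

From Kepler's third law T² = 4π²r³/μ at r = 6.58×10^8 km, T = 3370 days = 3370 × 86400 s = 2.91168×10^8 s: μ = 4π²r³/T² = 1.32663×10^11 km³/s².
In km: r₁ = 1.25 × 1.496×10^8 = 1.870×10^8 km; r₂ = 4.40 × 1.496×10^8 = 6.5824×10^8 km.
Transfer-ellipse semi-major axis a_t = (r₁ + r₂)/2 = (1.870×10^8 + 6.5824×10^8)/2 = 4.2262×10^8 km.
The apoapsis of the transfer ellipse is at r = 6.5824×10^8 km.
Applying v² = μ(2/r − 1/a_t): v = 9.443 km/s.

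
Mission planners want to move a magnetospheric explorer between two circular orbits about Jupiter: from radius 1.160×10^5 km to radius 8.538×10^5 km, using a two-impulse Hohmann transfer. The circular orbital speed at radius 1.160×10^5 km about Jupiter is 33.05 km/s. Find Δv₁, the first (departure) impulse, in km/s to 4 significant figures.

From the circular-orbit relation v² = μ/r at r = 1.160×10^5 km: μ = v²r = (33.05)² × 1.160×10^5 = 1.26707×10^8 km³/s².
Semi-major axis of the transfer orbit: a_t = (1.160×10^5 + 8.538×10^5)/2 = 4.849×10^5 km.
On the circular orbit at r = 1.160×10^5 km, v_c = √(μ/r) = 33.05 km/s.
Vis-viva on the transfer ellipse at r = 1.160×10^5 km gives v_t = √[μ(2/r − 1/a_t)] = 43.86 km/s.
Δv₁ = |v_t − v_c| = |43.86 − 33.05| = 10.81 km/s.

Δv₁ = 10.81 km/s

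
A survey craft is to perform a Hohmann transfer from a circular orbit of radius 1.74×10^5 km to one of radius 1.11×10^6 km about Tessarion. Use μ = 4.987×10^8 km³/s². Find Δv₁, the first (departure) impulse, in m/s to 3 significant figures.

Δv₁ = 16900 m/s

Transfer-ellipse semi-major axis a_t = (r₁ + r₂)/2 = (1.740×10^5 + 1.110×10^6)/2 = 6.420×10^5 km.
Circular speed at r = 1.740×10^5 km: v_c = √(μ/r) = 53.536 km/s.
Transfer-orbit speed at the same r (vis-viva, a = a_t): v_t = √[μ(2/r − 1/a_t)] = 70.395 km/s.
Δv₁ = |v_t − v_c| = |70.395 − 53.536| = 16.86 km/s.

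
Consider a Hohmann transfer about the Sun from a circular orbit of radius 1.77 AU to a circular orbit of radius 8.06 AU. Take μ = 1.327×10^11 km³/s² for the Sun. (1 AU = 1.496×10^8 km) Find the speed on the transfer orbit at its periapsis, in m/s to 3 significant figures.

In km: r₁ = 1.77 × 1.496×10^8 = 2.64792×10^8 km; r₂ = 8.06 × 1.496×10^8 = 1.205776×10^9 km.
Transfer-ellipse semi-major axis a_t = (r₁ + r₂)/2 = (2.64792×10^8 + 1.205776×10^9)/2 = 7.35284×10^8 km.
The periapsis of the transfer ellipse is at r = 2.64792×10^8 km.
From the vis-viva equation, v = √[μ(2/r − 1/a_t)] = 28.67 km/s.

v = 28700 m/s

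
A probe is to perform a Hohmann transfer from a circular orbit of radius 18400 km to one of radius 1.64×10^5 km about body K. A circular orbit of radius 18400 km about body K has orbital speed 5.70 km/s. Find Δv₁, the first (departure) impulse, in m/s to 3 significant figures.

Δv₁ = 1940 m/s

From the circular-orbit relation v² = μ/r at r = 18400 km: μ = v²r = (5.70)² × 18400 = 5.97816×10^5 km³/s².
The Hohmann ellipse has a_t = (r₁ + r₂)/2 = 91200 km.
Circular speed at r = 18400 km: v_c = √(μ/r) = 5.700 km/s.
Transfer-orbit speed at the same r (vis-viva, a = a_t): v_t = √[μ(2/r − 1/a_t)] = 7.644 km/s.
Δv₁ = |v_t − v_c| = |7.644 − 5.700| = 1.944 km/s.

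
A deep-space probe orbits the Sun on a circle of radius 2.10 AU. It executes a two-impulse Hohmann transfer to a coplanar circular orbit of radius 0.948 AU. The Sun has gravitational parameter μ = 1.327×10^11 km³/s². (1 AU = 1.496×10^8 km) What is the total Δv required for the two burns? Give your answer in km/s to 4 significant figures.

In km: r₁ = 2.10 × 1.496×10^8 = 3.1416×10^8 km; r₂ = 0.948 × 1.496×10^8 = 1.418208×10^8 km.
The Hohmann ellipse has a_t = (r₁ + r₂)/2 = 2.279904×10^8 km.
At r₁ the circular-orbit speed is v₁ = √(μ/r₁) = 20.5523 km/s.
On the transfer ellipse at r₁, v² = μ(2/r − 1/a) gives v_a = √[μ(2/r₁ − 1/a_t)] = 16.2096 km/s.
First burn Δv₁ = |v_a − v₁| = 4.343 km/s.
At r₂, v₂ = √(μ/r₂) = 30.589 km/s.
Transfer-orbit speed at r₂: v_p = √[μ(2/r₂ − 1/a_t)] = 35.907 km/s.
Second burn Δv₂ = |v₂ − v_p| = 5.318 km/s.
Total Δv = Δv₁ + Δv₂ = 9.661 km/s.

Δv = 9.661 km/s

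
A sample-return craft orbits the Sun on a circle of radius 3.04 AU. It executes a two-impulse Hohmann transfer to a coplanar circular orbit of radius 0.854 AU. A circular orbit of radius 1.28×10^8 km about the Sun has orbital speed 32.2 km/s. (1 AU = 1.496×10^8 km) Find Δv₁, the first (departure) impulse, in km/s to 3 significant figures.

Δv₁ = 5.77 km/s

From the circular-orbit relation v² = μ/r at r = 1.28×10^8 km: μ = v²r = (32.2)² × 1.28×10^8 = 1.32716×10^11 km³/s².
In km: r₁ = 3.04 × 1.496×10^8 = 4.54784×10^8 km; r₂ = 0.854 × 1.496×10^8 = 1.277584×10^8 km.
The Hohmann ellipse has a_t = (r₁ + r₂)/2 = 2.912712×10^8 km.
On the circular orbit at r = 4.54784×10^8 km, v_c = √(μ/r) = 17.083 km/s.
Vis-viva on the transfer ellipse at r = 4.54784×10^8 km gives v_t = √[μ(2/r − 1/a_t)] = 11.314 km/s.
Δv₁ = |v_t − v_c| = |11.314 − 17.083| = 5.769 km/s.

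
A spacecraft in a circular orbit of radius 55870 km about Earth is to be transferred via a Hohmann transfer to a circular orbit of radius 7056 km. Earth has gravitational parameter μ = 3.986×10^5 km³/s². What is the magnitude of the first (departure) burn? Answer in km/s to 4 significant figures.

Semi-major axis of the transfer orbit: a_t = (55870 + 7056)/2 = 31463 km.
Circular speed at r = 55870 km: v_c = √(μ/r) = 2.671 km/s.
Vis-viva on the transfer ellipse at r = 55870 km gives v_t = √[μ(2/r − 1/a_t)] = 1.265 km/s.
Δv₁ = |v_t − v_c| = |1.265 − 2.671| = 1.406 km/s.

Δv₁ = 1.406 km/s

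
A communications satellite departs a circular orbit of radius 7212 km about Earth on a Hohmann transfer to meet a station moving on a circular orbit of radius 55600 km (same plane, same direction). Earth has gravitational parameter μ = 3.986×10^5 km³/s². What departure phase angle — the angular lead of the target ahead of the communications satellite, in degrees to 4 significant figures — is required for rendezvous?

Transfer-ellipse semi-major axis a_t = (r₁ + r₂)/2 = (7212 + 55600)/2 = 31406 km.
The half-period of the transfer ellipse is t = π√(a_t³/μ) = 27695 s.
The target's mean motion on its circular orbit is ω₂ = √(μ/r₂³) = 4.8157×10^-5 rad/s.
Angle swept by the target during transfer: ω₂·t = 1.3337 rad = 76.42°.
The communications satellite traverses 180° on the transfer ellipse, so the target must lead by 180° − 76.42° = 103.6°.

φ = 103.6°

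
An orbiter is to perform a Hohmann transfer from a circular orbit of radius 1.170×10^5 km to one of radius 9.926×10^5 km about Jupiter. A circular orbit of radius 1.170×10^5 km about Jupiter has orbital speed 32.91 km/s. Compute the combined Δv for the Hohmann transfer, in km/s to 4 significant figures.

Δv = 17.22 km/s

From the circular-orbit relation v² = μ/r at r = 1.170×10^5 km: μ = v²r = (32.91)² × 1.170×10^5 = 1.26719×10^8 km³/s².
Transfer-ellipse semi-major axis a_t = (r₁ + r₂)/2 = (1.170×10^5 + 9.926×10^5)/2 = 5.548×10^5 km.
At r₁ the circular-orbit speed is v₁ = √(μ/r₁) = 32.91 km/s.
Transfer-orbit speed at r₁ (vis-viva): v_p = √[μ(2/r₁ − 1/a_t)] = 44.02 km/s.
First burn Δv₁ = |v_p − v₁| = 11.11 km/s.
Circular speed at r₂: v₂ = √(μ/r₂) = 11.299 km/s.
Transfer-orbit speed at r₂: v_a = √[μ(2/r₂ − 1/a_t)] = 5.1887 km/s.
Second burn Δv₂ = |v₂ − v_a| = 6.110 km/s.
Δv = Δv₁ + Δv₂ = 11.11 + 6.110 = 17.22 km/s.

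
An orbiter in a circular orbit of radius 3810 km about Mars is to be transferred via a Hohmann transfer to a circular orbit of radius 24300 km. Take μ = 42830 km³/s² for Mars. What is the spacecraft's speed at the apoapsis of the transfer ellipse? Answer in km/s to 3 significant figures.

v = 0.691 km/s

The Hohmann ellipse has a_t = (r₁ + r₂)/2 = 14055 km.
At apoapsis, r = 24300 km.
Applying v² = μ(2/r − 1/a_t): v = 0.6912 km/s.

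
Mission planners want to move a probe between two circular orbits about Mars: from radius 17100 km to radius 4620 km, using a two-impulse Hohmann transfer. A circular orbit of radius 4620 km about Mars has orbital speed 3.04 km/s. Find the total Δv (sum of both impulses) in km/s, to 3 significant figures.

From the circular-orbit relation v² = μ/r at r = 4620 km: μ = v²r = (3.04)² × 4620 = 42696.2 km³/s².
Transfer-ellipse semi-major axis a_t = (r₁ + r₂)/2 = (17100 + 4620)/2 = 10860 km.
At r₁ the circular-orbit speed is v₁ = √(μ/r₁) = 1.5801 km/s.
Transfer-orbit speed at r₁ (vis-viva equation): v_a = √[μ(2/r₁ − 1/a_t)] = 1.0306 km/s.
First burn Δv₁ = |v_a − v₁| = 0.5495 km/s.
Circular speed at r₂: v₂ = √(μ/r₂) = 3.0400 km/s.
Transfer-orbit speed at r₂: v_p = √[μ(2/r₂ − 1/a_t)] = 3.8147 km/s.
Second burn Δv₂ = |v₂ − v_p| = 0.7747 km/s.
Total Δv = Δv₁ + Δv₂ = 1.324 km/s.

Δv = 1.32 km/s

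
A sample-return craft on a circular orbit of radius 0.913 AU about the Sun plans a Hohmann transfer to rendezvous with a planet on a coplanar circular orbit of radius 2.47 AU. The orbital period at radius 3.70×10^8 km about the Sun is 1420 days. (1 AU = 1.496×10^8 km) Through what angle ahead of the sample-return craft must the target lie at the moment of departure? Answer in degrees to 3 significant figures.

φ = 78.0°

From Kepler's third law T² = 4π²r³/μ at r = 3.70×10^8 km, T = 1420 days = 1420 × 86400 s = 1.22688×10^8 s: μ = 4π²r³/T² = 1.32850×10^11 km³/s².
In km: r₁ = 0.913 × 1.496×10^8 = 1.365848×10^8 km; r₂ = 2.47 × 1.496×10^8 = 3.69512×10^8 km.
The Hohmann ellipse has a_t = (r₁ + r₂)/2 = 2.530484×10^8 km.
Transfer time t = π√(a_t³/μ) = 3.470×10^7 s.
The target's mean motion on its circular orbit is ω₂ = √(μ/r₂³) = 5.131×10^-8 rad/s.
Angle swept by the target during transfer: ω₂·t = 1.780 rad = 102.0°.
The sample-return craft traverses 180° on the transfer ellipse, so the target must lead by 180° − 102.0° = 78.0°.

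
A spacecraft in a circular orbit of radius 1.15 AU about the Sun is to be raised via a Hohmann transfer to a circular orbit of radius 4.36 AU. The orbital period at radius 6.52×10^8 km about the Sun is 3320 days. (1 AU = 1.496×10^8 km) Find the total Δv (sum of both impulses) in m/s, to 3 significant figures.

Δv = 12200 m/s

From Kepler's third law T² = 4π²r³/μ at r = 6.52×10^8 km, T = 3320 days = 3320 × 86400 s = 2.86848×10^8 s: μ = 4π²r³/T² = 1.32984×10^11 km³/s².
In km: r₁ = 1.15 × 1.496×10^8 = 1.7204×10^8 km; r₂ = 4.36 × 1.496×10^8 = 6.52256×10^8 km.
Transfer-ellipse semi-major axis a_t = (r₁ + r₂)/2 = (1.7204×10^8 + 6.52256×10^8)/2 = 4.12148×10^8 km.
Circular speed at r₁: v₁ = √(μ/r₁) = √(1.32984×10^11/1.7204×10^8) = 27.803 km/s.
Transfer-orbit speed at r₁ (v² = μ(2/r − 1/a)): v_p = √[μ(2/r₁ − 1/a_t)] = 34.976 km/s.
First burn Δv₁ = |v_p − v₁| = 7.173 km/s.
At r₂, v₂ = √(μ/r₂) = 14.278757 km/s.
Transfer-orbit speed at r₂: v_a = √[μ(2/r₂ − 1/a_t)] = 9.2252578 km/s.
Second burn Δv₂ = |v₂ − v_a| = 5.053 km/s.
Total Δv = Δv₁ + Δv₂ = 12.23 km/s.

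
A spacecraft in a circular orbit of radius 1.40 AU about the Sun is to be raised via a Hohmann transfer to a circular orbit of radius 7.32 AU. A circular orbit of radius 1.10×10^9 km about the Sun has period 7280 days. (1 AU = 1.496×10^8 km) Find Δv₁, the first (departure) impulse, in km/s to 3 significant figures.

From Kepler's third law T² = 4π²r³/μ at r = 1.10×10^9 km, T = 7280 days = 7280 × 86400 s = 6.28992×10^8 s: μ = 4π²r³/T² = 1.32815×10^11 km³/s².
In km: r₁ = 1.40 × 1.496×10^8 = 2.0944×10^8 km; r₂ = 7.32 × 1.496×10^8 = 1.095072×10^9 km.
The Hohmann ellipse has a_t = (r₁ + r₂)/2 = 6.52256×10^8 km.
Circular speed at r = 2.0944×10^8 km: v_c = √(μ/r) = 25.182 km/s.
Transfer-orbit speed at the same r (vis-viva, a = a_t): v_t = √[μ(2/r − 1/a_t)] = 32.629 km/s.
Δv₁ = |v_t − v_c| = |32.629 − 25.182| = 7.447 km/s.

Δv₁ = 7.45 km/s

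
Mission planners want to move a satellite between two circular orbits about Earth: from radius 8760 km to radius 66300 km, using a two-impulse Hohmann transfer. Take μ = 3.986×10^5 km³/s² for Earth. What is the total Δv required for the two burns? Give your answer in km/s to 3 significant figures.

Semi-major axis of the transfer orbit: a_t = (8760 + 66300)/2 = 37530 km.
At r₁ the circular-orbit speed is v₁ = √(μ/r₁) = 6.745538 km/s.
On the transfer ellipse at r₁, vis-viva equation gives v_p = √[μ(2/r₁ − 1/a_t)] = 8.965697 km/s.
First burn Δv₁ = |v_p − v₁| = 2.220159 km/s.
Circular speed at r₂: v₂ = √(μ/r₂) = 2.451952 km/s.
Transfer-orbit speed at r₂: v_a = √[μ(2/r₂ − 1/a_t)] = 1.184608 km/s.
Second burn Δv₂ = |v₂ − v_a| = 1.267344 km/s.
Δv = Δv₁ + Δv₂ = 2.220159 + 1.267344 = 3.488 km/s.

Δv = 3.49 km/s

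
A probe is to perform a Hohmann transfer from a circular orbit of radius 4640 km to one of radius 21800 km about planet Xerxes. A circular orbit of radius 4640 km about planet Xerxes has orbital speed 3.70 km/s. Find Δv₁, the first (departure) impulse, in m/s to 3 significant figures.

From the circular-orbit relation v² = μ/r at r = 4640 km: μ = v²r = (3.70)² × 4640 = 63521.6 km³/s².
The Hohmann ellipse has a_t = (r₁ + r₂)/2 = 13220 km.
On the circular orbit at r = 4640 km, v_c = √(μ/r) = 3.700 km/s.
Transfer-orbit speed at the same r (vis-viva, a = a_t): v_t = √[μ(2/r − 1/a_t)] = 4.751 km/s.
Δv₁ = |v_t − v_c| = |4.751 − 3.700| = 1.051 km/s.

Δv₁ = 1050 m/s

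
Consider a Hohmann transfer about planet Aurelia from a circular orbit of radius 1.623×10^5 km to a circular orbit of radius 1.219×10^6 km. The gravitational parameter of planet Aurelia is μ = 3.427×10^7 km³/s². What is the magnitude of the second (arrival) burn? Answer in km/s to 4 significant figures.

Semi-major axis of the transfer orbit: a_t = (1.623×10^5 + 1.219×10^6)/2 = 6.9065×10^5 km.
On the circular orbit at r = 1.219×10^6 km, v_c = √(μ/r) = 5.302 km/s.
Vis-viva on the transfer ellipse at r = 1.219×10^6 km gives v_t = √[μ(2/r − 1/a_t)] = 2.570 km/s.
Δv₂ = |v_t − v_c| = |2.570 − 5.302| = 2.732 km/s.

Δv₂ = 2.732 km/s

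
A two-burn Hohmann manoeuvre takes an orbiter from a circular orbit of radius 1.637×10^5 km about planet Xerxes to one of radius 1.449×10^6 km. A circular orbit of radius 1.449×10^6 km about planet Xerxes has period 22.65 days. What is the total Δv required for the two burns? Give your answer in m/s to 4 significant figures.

From Kepler's third law T² = 4π²r³/μ at r = 1.449×10^6 km, T = 22.65 days = 22.65 × 86400 s = 1.95696×10^6 s: μ = 4π²r³/T² = 3.13618×10^7 km³/s².
Semi-major axis of the transfer orbit: a_t = (1.637×10^5 + 1.449×10^6)/2 = 8.0635×10^5 km.
Circular speed at r₁: v₁ = √(μ/r₁) = √(3.13618×10^7/1.637×10^5) = 13.841 km/s.
On the transfer ellipse at r₁, vis-viva gives v_p = √[μ(2/r₁ − 1/a_t)] = 18.554 km/s.
First burn Δv₁ = |v_p − v₁| = 4.713 km/s.
At r₂, v₂ = √(μ/r₂) = 4.652 km/s.
Transfer-orbit speed at r₂: v_a = √[μ(2/r₂ − 1/a_t)] = 2.096 km/s.
Second burn Δv₂ = |v₂ − v_a| = 2.556 km/s.
Total Δv = Δv₁ + Δv₂ = 7.269 km/s.

Δv = 7269 m/s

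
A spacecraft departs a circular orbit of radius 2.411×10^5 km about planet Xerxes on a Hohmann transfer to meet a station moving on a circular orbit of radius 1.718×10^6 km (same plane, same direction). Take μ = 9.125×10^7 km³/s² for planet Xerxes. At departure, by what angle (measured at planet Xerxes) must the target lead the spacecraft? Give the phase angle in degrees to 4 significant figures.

φ = 102.5°

Transfer-ellipse semi-major axis a_t = (r₁ + r₂)/2 = (2.411×10^5 + 1.718×10^6)/2 = 9.7955×10^5 km.
Transfer time t = π√(a_t³/μ) = 3.1884×10^5 s.
The target's mean motion on its circular orbit is ω₂ = √(μ/r₂³) = 4.2421×10^-6 rad/s.
Angle swept by the target during transfer: ω₂·t = 1.3526 rad = 77.50°.
Arrival is 180° from departure on the ellipse, so φ = 180° − 77.50° = 102.5°.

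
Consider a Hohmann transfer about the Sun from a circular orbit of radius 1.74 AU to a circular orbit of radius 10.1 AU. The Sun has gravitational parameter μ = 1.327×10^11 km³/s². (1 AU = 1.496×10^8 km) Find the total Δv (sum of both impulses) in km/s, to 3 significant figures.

Δv = 11.2 km/s

In km: r₁ = 1.74 × 1.496×10^8 = 2.60304×10^8 km; r₂ = 10.1 × 1.496×10^8 = 1.51096×10^9 km.
Semi-major axis of the transfer orbit: a_t = (2.60304×10^8 + 1.51096×10^9)/2 = 8.85632×10^8 km.
At r₁ the circular-orbit speed is v₁ = √(μ/r₁) = 22.578 km/s.
On the transfer ellipse at r₁, vis-viva gives v_p = √[μ(2/r₁ − 1/a_t)] = 29.491 km/s.
First burn Δv₁ = |v_p − v₁| = 6.913 km/s.
At r₂, v₂ = √(μ/r₂) = 9.3715 km/s.
Transfer-orbit speed at r₂: v_a = √[μ(2/r₂ − 1/a_t)] = 5.0807 km/s.
Second burn Δv₂ = |v₂ − v_a| = 4.291 km/s.
Δv = Δv₁ + Δv₂ = 6.913 + 4.291 = 11.20 km/s.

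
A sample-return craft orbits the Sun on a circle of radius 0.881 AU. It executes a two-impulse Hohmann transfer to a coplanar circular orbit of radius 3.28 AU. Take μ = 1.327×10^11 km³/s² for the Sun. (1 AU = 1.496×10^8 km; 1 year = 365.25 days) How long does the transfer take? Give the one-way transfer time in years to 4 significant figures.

t = 1.501 years

In km: r₁ = 0.881 × 1.496×10^8 = 1.317976×10^8 km; r₂ = 3.28 × 1.496×10^8 = 4.90688×10^8 km.
Transfer-ellipse semi-major axis a_t = (r₁ + r₂)/2 = (1.317976×10^8 + 4.90688×10^8)/2 = 3.112428×10^8 km.
Transfer time t = π√(a_t³/μ) = π√((3.112428×10^8)³ / 1.327×10^11) = 4.7355×10^7 s.
Converting: 4.7355×10^7 s ÷ 3.15576×10^7 s/year (365.25 × 86400) = 1.501 years.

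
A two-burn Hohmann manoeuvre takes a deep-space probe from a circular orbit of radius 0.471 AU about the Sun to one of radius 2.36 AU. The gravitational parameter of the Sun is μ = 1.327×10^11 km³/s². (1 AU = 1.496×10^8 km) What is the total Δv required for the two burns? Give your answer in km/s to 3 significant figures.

Δv = 20.8 km/s

In km: r₁ = 0.471 × 1.496×10^8 = 7.04616×10^7 km; r₂ = 2.36 × 1.496×10^8 = 3.53056×10^8 km.
Transfer-ellipse semi-major axis a_t = (r₁ + r₂)/2 = (7.04616×10^7 + 3.53056×10^8)/2 = 2.117588×10^8 km.
At r₁ the circular-orbit speed is v₁ = √(μ/r₁) = 43.40 km/s.
Transfer-orbit speed at r₁ (vis-viva): v_p = √[μ(2/r₁ − 1/a_t)] = 56.04 km/s.
First burn Δv₁ = |v_p − v₁| = 12.64 km/s.
At r₂, v₂ = √(μ/r₂) = 19.387 km/s.
Transfer-orbit speed at r₂: v_a = √[μ(2/r₂ − 1/a_t)] = 11.183 km/s.
Second burn Δv₂ = |v₂ − v_a| = 8.204 km/s.
Δv = Δv₁ + Δv₂ = 12.64 + 8.204 = 20.84 km/s.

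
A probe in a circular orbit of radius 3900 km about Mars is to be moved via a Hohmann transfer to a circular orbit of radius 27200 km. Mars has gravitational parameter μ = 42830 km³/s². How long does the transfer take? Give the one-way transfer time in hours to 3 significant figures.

Transfer-ellipse semi-major axis a_t = (r₁ + r₂)/2 = (3900 + 27200)/2 = 15550 km.
Half the transfer-orbit period gives t = π√(a_t³/μ) = 29440 s.
Converting: 29440 s ÷ 3600 s/hour = 8.18 hours.

t = 8.18 hours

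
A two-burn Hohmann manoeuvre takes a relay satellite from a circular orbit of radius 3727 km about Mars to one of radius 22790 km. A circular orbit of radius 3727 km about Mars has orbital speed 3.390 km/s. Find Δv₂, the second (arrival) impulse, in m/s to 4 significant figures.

From the circular-orbit relation v² = μ/r at r = 3727 km: μ = v²r = (3.390)² × 3727 = 42831.1 km³/s².
Transfer-ellipse semi-major axis a_t = (r₁ + r₂)/2 = (3727 + 22790)/2 = 13258.5 km.
On the circular orbit at r = 22790 km, v_c = √(μ/r) = 1.3709 km/s.
Transfer-orbit speed at the same r (vis-viva, a = a_t): v_t = √[μ(2/r − 1/a_t)] = 0.72684 km/s.
Δv₂ = |v_t − v_c| = |0.72684 − 1.3709| = 0.6441 km/s.

Δv₂ = 644.1 m/s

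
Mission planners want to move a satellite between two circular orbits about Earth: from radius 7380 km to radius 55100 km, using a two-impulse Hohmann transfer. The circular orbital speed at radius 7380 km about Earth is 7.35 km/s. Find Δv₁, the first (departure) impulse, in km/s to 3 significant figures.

From the circular-orbit relation v² = μ/r at r = 7380 km: μ = v²r = (7.35)² × 7380 = 3.98686×10^5 km³/s².
Semi-major axis of the transfer orbit: a_t = (7380 + 55100)/2 = 31240 km.
On the circular orbit at r = 7380 km, v_c = √(μ/r) = 7.350 km/s.
Vis-viva on the transfer ellipse at r = 7380 km gives v_t = √[μ(2/r − 1/a_t)] = 9.761 km/s.
Δv₁ = |v_t − v_c| = |9.761 − 7.350| = 2.411 km/s.

Δv₁ = 2.41 km/s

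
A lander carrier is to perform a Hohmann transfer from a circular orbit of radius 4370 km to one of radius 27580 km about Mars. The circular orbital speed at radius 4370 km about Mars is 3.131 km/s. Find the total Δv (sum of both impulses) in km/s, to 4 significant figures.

From the circular-orbit relation v² = μ/r at r = 4370 km: μ = v²r = (3.131)² × 4370 = 42839.8 km³/s².
Transfer-ellipse semi-major axis a_t = (r₁ + r₂)/2 = (4370 + 27580)/2 = 15975 km.
Circular speed at r₁: v₁ = √(μ/r₁) = √(42839.8/4370) = 3.13100 km/s.
On the transfer ellipse at r₁, vis-viva equation gives v_p = √[μ(2/r₁ − 1/a_t)] = 4.11396 km/s.
First burn Δv₁ = |v_p − v₁| = 0.98296 km/s.
At r₂, v₂ = √(μ/r₂) = 1.24631 km/s.
Transfer-orbit speed at r₂: v_a = √[μ(2/r₂ − 1/a_t)] = 0.651849 km/s.
Second burn Δv₂ = |v₂ − v_a| = 0.59446 km/s.
Δv = Δv₁ + Δv₂ = 0.98296 + 0.59446 = 1.577 km/s.

Δv = 1.577 km/s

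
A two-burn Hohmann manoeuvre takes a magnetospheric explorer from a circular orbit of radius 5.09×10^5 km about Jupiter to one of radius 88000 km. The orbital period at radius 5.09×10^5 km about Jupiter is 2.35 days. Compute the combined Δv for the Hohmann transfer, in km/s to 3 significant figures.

Δv = 18.8 km/s

From Kepler's third law T² = 4π²r³/μ at r = 5.09×10^5 km, T = 2.35 days = 2.35 × 86400 s = 2.0304×10^5 s: μ = 4π²r³/T² = 1.26284×10^8 km³/s².
The Hohmann ellipse has a_t = (r₁ + r₂)/2 = 2.985×10^5 km.
At r₁ the circular-orbit speed is v₁ = √(μ/r₁) = 15.75129 km/s.
On the transfer ellipse at r₁, vis-viva gives v_a = √[μ(2/r₁ − 1/a_t)] = 8.552345 km/s.
First burn Δv₁ = |v_a − v₁| = 7.1989 km/s.
Circular speed at r₂: v₂ = √(μ/r₂) = 37.8821 km/s.
Transfer-orbit speed at r₂: v_p = √[μ(2/r₂ − 1/a_t)] = 49.4675 km/s.
Second burn Δv₂ = |v₂ − v_p| = 11.585 km/s.
Δv = Δv₁ + Δv₂ = 7.1989 + 11.585 = 18.78 km/s.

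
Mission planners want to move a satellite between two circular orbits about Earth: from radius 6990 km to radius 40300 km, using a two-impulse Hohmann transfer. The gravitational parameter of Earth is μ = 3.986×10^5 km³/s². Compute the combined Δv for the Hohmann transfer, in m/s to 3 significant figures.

Semi-major axis of the transfer orbit: a_t = (6990 + 40300)/2 = 23645 km.
At r₁ the circular-orbit speed is v₁ = √(μ/r₁) = 7.5514 km/s.
Transfer-orbit speed at r₁ (vis-viva): v_p = √[μ(2/r₁ − 1/a_t)] = 9.8585 km/s.
First burn Δv₁ = |v_p − v₁| = 2.307 km/s.
At r₂, v₂ = √(μ/r₂) = 3.145 km/s.
Transfer-orbit speed at r₂: v_a = √[μ(2/r₂ − 1/a_t)] = 1.710 km/s.
Second burn Δv₂ = |v₂ − v_a| = 1.435 km/s.
Δv = Δv₁ + Δv₂ = 2.307 + 1.435 = 3.742 km/s.

Δv = 3740 m/s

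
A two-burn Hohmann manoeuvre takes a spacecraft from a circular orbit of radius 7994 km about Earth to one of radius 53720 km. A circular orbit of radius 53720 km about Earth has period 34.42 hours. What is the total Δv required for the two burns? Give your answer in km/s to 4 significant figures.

From Kepler's third law T² = 4π²r³/μ at r = 53720 km, T = 34.42 hours = 34.42 × 3600 s = 1.23912×10^5 s: μ = 4π²r³/T² = 3.98603×10^5 km³/s².
Semi-major axis of the transfer orbit: a_t = (7994 + 53720)/2 = 30857 km.
At r₁ the circular-orbit speed is v₁ = √(μ/r₁) = 7.0614 km/s.
Transfer-orbit speed at r₁ (vis-viva equation): v_p = √[μ(2/r₁ − 1/a_t)] = 9.3171 km/s.
First burn Δv₁ = |v_p − v₁| = 2.2557 km/s.
At r₂, v₂ = √(μ/r₂) = 2.7240 km/s.
Transfer-orbit speed at r₂: v_a = √[μ(2/r₂ − 1/a_t)] = 1.3865 km/s.
Second burn Δv₂ = |v₂ − v_a| = 1.3375 km/s.
Δv = Δv₁ + Δv₂ = 2.2557 + 1.3375 = 3.593 km/s.

Δv = 3.593 km/s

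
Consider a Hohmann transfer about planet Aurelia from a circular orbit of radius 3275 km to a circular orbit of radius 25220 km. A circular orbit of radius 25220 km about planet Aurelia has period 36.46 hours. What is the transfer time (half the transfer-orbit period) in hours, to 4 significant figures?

From Kepler's third law T² = 4π²r³/μ at r = 25220 km, T = 36.46 hours = 36.46 × 3600 s = 1.31256×10^5 s: μ = 4π²r³/T² = 36758.4 km³/s².
Transfer-ellipse semi-major axis a_t = (r₁ + r₂)/2 = (3275 + 25220)/2 = 14247.5 km.
By Kepler's third law the transfer-orbit period is T = 2π√(a_t³/μ), so t = T/2 = 27866 s.
Converting: 27866 s ÷ 3600 s/hour = 7.741 hours.

t = 7.741 hours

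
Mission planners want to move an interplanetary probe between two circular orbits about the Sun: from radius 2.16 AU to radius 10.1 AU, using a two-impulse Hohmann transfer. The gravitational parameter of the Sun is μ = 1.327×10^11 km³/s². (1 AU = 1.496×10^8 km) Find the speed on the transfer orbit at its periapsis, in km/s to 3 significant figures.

In km: r₁ = 2.16 × 1.496×10^8 = 3.23136×10^8 km; r₂ = 10.1 × 1.496×10^8 = 1.51096×10^9 km.
The Hohmann ellipse has a_t = (r₁ + r₂)/2 = 9.17048×10^8 km.
The periapsis of the transfer ellipse is at r = 3.23136×10^8 km.
From the vis-viva equation, v = √[μ(2/r − 1/a_t)] = 26.01 km/s.

v = 26.0 km/s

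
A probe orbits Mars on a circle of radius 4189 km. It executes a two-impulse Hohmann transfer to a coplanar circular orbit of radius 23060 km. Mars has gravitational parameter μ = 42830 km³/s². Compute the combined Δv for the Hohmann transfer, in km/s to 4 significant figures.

Semi-major axis of the transfer orbit: a_t = (4189 + 23060)/2 = 13624.5 km.
Circular speed at r₁: v₁ = √(μ/r₁) = √(42830/4189) = 3.1976 km/s.
On the transfer ellipse at r₁, vis-viva gives v_p = √[μ(2/r₁ − 1/a_t)] = 4.1600 km/s.
First burn Δv₁ = |v_p − v₁| = 0.9624 km/s.
At r₂, v₂ = √(μ/r₂) = 1.36284 km/s.
Transfer-orbit speed at r₂: v_a = √[μ(2/r₂ − 1/a_t)] = 0.755682 km/s.
Second burn Δv₂ = |v₂ − v_a| = 0.6072 km/s.
Total Δv = Δv₁ + Δv₂ = 1.570 km/s.

Δv = 1.570 km/s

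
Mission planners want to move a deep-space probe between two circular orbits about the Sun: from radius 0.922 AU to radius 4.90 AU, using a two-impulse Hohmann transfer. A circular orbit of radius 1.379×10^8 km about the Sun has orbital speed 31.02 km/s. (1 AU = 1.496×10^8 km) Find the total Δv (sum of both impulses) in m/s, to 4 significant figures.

Δv = 15110 m/s

From the circular-orbit relation v² = μ/r at r = 1.379×10^8 km: μ = v²r = (31.02)² × 1.379×10^8 = 1.32693×10^11 km³/s².
In km: r₁ = 0.922 × 1.496×10^8 = 1.379312×10^8 km; r₂ = 4.90 × 1.496×10^8 = 7.3304×10^8 km.
The Hohmann ellipse has a_t = (r₁ + r₂)/2 = 4.354856×10^8 km.
At r₁ the circular-orbit speed is v₁ = √(μ/r₁) = 31.016 km/s.
On the transfer ellipse at r₁, vis-viva gives v_p = √[μ(2/r₁ − 1/a_t)] = 40.241 km/s.
First burn Δv₁ = |v_p − v₁| = 9.225 km/s.
Circular speed at r₂: v₂ = √(μ/r₂) = 13.454 km/s.
Transfer-orbit speed at r₂: v_a = √[μ(2/r₂ − 1/a_t)] = 7.5719 km/s.
Second burn Δv₂ = |v₂ − v_a| = 5.882 km/s.
Total Δv = Δv₁ + Δv₂ = 15.11 km/s.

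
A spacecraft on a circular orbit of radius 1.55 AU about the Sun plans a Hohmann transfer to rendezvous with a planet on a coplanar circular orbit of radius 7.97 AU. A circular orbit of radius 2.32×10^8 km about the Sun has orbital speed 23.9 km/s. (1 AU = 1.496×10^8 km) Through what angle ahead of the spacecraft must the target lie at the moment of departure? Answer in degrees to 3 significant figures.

φ = 96.9°

From the circular-orbit relation v² = μ/r at r = 2.32×10^8 km: μ = v²r = (23.9)² × 2.32×10^8 = 1.32521×10^11 km³/s².
In km: r₁ = 1.55 × 1.496×10^8 = 2.3188×10^8 km; r₂ = 7.97 × 1.496×10^8 = 1.192312×10^9 km.
Transfer-ellipse semi-major axis a_t = (r₁ + r₂)/2 = (2.3188×10^8 + 1.192312×10^9)/2 = 7.12096×10^8 km.
Transfer time t = π√(a_t³/μ) = 1.640×10^8 s.
Target angular speed ω₂ = √(μ/r₂³) = 8.842×10^-9 rad/s.
Angle swept by the target during transfer: ω₂·t = 1.450 rad = 83.08°.
The spacecraft traverses 180° on the transfer ellipse, so the target must lead by 180° − 83.08° = 96.9°.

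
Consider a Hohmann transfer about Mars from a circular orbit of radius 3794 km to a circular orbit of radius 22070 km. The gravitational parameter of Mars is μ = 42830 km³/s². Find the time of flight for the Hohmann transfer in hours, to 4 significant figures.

The Hohmann ellipse has a_t = (r₁ + r₂)/2 = 12932 km.
By Kepler's third law the transfer-orbit period is T = 2π√(a_t³/μ), so t = T/2 = 22324 s.
Converting: 22324 s ÷ 3600 s/hour = 6.201 hours.

t = 6.201 hours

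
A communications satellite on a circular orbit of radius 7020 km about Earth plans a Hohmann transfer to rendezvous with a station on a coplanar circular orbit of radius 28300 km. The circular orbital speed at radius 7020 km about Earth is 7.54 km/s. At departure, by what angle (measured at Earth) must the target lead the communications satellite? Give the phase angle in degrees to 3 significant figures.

φ = 91.3°

From the circular-orbit relation v² = μ/r at r = 7020 km: μ = v²r = (7.54)² × 7020 = 3.99098×10^5 km³/s².
The Hohmann ellipse has a_t = (r₁ + r₂)/2 = 17660 km.
Transfer time t = π√(a_t³/μ) = 11671 s.
The target's mean motion on its circular orbit is ω₂ = √(μ/r₂³) = 1.3270×10^-4 rad/s.
Angle swept by the target during transfer: ω₂·t = 1.5487 rad = 88.73°.
Arrival is 180° from departure on the ellipse, so φ = 180° − 88.73° = 91.3°.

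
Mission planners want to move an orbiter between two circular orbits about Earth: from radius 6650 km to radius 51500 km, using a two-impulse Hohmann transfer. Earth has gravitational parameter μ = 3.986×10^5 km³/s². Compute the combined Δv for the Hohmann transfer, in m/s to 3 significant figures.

Δv = 4010 m/s

Transfer-ellipse semi-major axis a_t = (r₁ + r₂)/2 = (6650 + 51500)/2 = 29075 km.
At r₁ the circular-orbit speed is v₁ = √(μ/r₁) = 7.74208 km/s.
On the transfer ellipse at r₁, v² = μ(2/r − 1/a) gives v_p = √[μ(2/r₁ − 1/a_t)] = 10.3039 km/s.
First burn Δv₁ = |v_p − v₁| = 2.5618 km/s.
At r₂, v₂ = √(μ/r₂) = 2.782051 km/s.
Transfer-orbit speed at r₂: v_a = √[μ(2/r₂ − 1/a_t)] = 1.330503 km/s.
Second burn Δv₂ = |v₂ − v_a| = 1.4515 km/s.
Total Δv = Δv₁ + Δv₂ = 4.013 km/s.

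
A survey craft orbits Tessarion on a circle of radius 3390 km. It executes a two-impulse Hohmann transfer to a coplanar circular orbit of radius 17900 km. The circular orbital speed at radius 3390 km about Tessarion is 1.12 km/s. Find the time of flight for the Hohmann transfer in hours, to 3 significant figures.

From the circular-orbit relation v² = μ/r at r = 3390 km: μ = v²r = (1.12)² × 3390 = 4252.42 km³/s².
Semi-major axis of the transfer orbit: a_t = (3390 + 17900)/2 = 10645 km.
Half the transfer-orbit period gives t = π√(a_t³/μ) = 52910 s.
Converting: 52910 s ÷ 3600 s/hour = 14.7 hours.

t = 14.7 hours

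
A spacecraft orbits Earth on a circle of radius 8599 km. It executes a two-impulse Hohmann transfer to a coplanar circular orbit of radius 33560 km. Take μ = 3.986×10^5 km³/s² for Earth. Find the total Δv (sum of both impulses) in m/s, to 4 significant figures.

Δv = 3027 m/s

Transfer-ellipse semi-major axis a_t = (r₁ + r₂)/2 = (8599 + 33560)/2 = 21079.5 km.
At r₁ the circular-orbit speed is v₁ = √(μ/r₁) = 6.8084 km/s.
Transfer-orbit speed at r₁ (vis-viva): v_p = √[μ(2/r₁ − 1/a_t)] = 8.5906 km/s.
First burn Δv₁ = |v_p − v₁| = 1.782 km/s.
Circular speed at r₂: v₂ = √(μ/r₂) = 3.446 km/s.
Transfer-orbit speed at r₂: v_a = √[μ(2/r₂ − 1/a_t)] = 2.201 km/s.
Second burn Δv₂ = |v₂ − v_a| = 1.245 km/s.
Total Δv = Δv₁ + Δv₂ = 3.027 km/s.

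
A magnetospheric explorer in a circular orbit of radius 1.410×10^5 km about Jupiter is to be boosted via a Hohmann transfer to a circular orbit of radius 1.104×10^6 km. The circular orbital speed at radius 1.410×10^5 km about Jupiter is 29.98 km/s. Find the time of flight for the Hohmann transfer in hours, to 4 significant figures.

From the circular-orbit relation v² = μ/r at r = 1.410×10^5 km: μ = v²r = (29.98)² × 1.410×10^5 = 1.26731×10^8 km³/s².
Semi-major axis of the transfer orbit: a_t = (1.410×10^5 + 1.104×10^6)/2 = 6.225×10^5 km.
Half the transfer-orbit period gives t = π√(a_t³/μ) = 1.3706×10^5 s.
Converting: 1.3706×10^5 s ÷ 3600 s/hour = 38.07 hours.

t = 38.07 hours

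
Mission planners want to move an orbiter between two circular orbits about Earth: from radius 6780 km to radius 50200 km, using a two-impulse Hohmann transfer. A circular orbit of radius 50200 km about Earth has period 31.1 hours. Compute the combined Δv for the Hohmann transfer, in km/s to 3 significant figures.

From Kepler's third law T² = 4π²r³/μ at r = 50200 km, T = 31.1 hours = 31.1 × 3600 s = 1.1196×10^5 s: μ = 4π²r³/T² = 3.98424×10^5 km³/s².
Semi-major axis of the transfer orbit: a_t = (6780 + 50200)/2 = 28490 km.
At r₁ the circular-orbit speed is v₁ = √(μ/r₁) = 7.6658 km/s.
Transfer-orbit speed at r₁ (v² = μ(2/r − 1/a)): v_p = √[μ(2/r₁ − 1/a_t)] = 10.176 km/s.
First burn Δv₁ = |v_p − v₁| = 2.510 km/s.
Circular speed at r₂: v₂ = √(μ/r₂) = 2.817 km/s.
Transfer-orbit speed at r₂: v_a = √[μ(2/r₂ − 1/a_t)] = 1.374 km/s.
Second burn Δv₂ = |v₂ − v_a| = 1.443 km/s.
Total Δv = Δv₁ + Δv₂ = 3.953 km/s.

Δv = 3.95 km/s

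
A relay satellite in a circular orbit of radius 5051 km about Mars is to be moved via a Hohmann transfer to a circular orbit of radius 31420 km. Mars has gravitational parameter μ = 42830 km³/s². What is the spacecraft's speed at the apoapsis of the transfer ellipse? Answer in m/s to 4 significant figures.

v = 614.5 m/s

Transfer-ellipse semi-major axis a_t = (r₁ + r₂)/2 = (5051 + 31420)/2 = 18235.5 km.
At apoapsis, r = 31420 km.
Vis-viva: v = √[μ(2/r − 1/a_t)] = √[42830 × (2/31420 − 1/18235.5)] = 0.6145 km/s.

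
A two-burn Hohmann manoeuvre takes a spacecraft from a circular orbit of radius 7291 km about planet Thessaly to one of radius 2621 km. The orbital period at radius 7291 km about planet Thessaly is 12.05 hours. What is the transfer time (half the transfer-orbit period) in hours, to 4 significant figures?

From Kepler's third law T² = 4π²r³/μ at r = 7291 km, T = 12.05 hours = 12.05 × 3600 s = 43380 s: μ = 4π²r³/T² = 8130.96 km³/s².
Transfer-ellipse semi-major axis a_t = (r₁ + r₂)/2 = (7291 + 2621)/2 = 4956 km.
Half the transfer-orbit period gives t = π√(a_t³/μ) = 12156 s.
Converting: 12156 s ÷ 3600 s/hour = 3.377 hours.

t = 3.377 hours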